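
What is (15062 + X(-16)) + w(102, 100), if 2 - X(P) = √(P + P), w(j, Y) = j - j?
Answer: 15064 - 4*I*√2 ≈ 15064.0 - 5.6569*I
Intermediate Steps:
w(j, Y) = 0
X(P) = 2 - √2*√P (X(P) = 2 - √(P + P) = 2 - √(2*P) = 2 - √2*√P)
(15062 + X(-16)) + w(102, 100) = (15062 + (2 - √2*√(-16))) + 0 = (15062 + (2 - √2*4*I)) + 0 = (15062 + (2 - 4*I*√2)) + 0 = (15064 - 4*I*√2) + 0 = 15064 - 4*I*√2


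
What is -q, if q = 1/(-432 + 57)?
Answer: 1/375 ≈ 0.0026667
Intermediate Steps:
q = -1/375 (q = 1/(-375) = -1/375 ≈ -0.0026667)
-q = -1*(-1/375) = 1/375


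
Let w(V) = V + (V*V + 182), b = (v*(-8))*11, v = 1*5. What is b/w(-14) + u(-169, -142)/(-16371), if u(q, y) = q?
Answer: -1785431/1489761 ≈ -1.1985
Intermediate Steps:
v = 5
b = -440 (b = (5*(-8))*11 = -40*11 = -440)
w(V) = 182 + V + V² (w(V) = V + (V² + 182) = V + (182 + V²) = 182 + V + V²)
b/w(-14) + u(-169, -142)/(-16371) = -440/(182 - 14 + (-14)²) - 169/(-16371) = -440/(182 - 14 + 196) - 169*(-1/16371) = -440/364 + 169/16371 = -440*1/364 + 169/16371 = -110/91 + 169/16371 = -1785431/1489761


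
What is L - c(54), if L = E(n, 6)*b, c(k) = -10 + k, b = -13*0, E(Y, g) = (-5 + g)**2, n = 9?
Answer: -44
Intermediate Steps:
b = 0
L = 0 (L = (-5 + 6)**2*0 = 1**2*0 = 1*0 = 0)
L - c(54) = 0 - (-10 + 54) = 0 - 1*44 = 0 - 44 = -44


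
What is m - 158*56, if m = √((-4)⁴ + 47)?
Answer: -8848 + √303 ≈ -8830.6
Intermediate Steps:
m = √303 (m = √(256 + 47) = √303 ≈ 17.407)
m - 158*56 = √303 - 158*56 = √303 - 8848 = -8848 + √303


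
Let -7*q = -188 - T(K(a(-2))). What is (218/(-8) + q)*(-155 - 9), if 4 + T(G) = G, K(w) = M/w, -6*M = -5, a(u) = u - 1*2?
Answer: 6847/42 ≈ 163.02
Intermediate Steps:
a(u) = -2 + u (a(u) = u - 2 = -2 + u)
M = ⅚ (M = -⅙*(-5) = ⅚ ≈ 0.83333)
K(w) = 5/(6*w)
T(G) = -4 + G
q = 4411/168 (q = -(-188 - (-4 + 5/(6*(-2 - 2))))/7 = -(-188 - (-4 + (⅚)/(-4)))/7 = -(-188 - (-4 + (⅚)*(-¼)))/7 = -(-188 - (-4 - 5/24))/7 = -(-188 - 1*(-101/24))/7 = -(-188 + 101/24)/7 = -⅐*(-4411/24) = 4411/168 ≈ 26.256)
(218/(-8) + q)*(-155 - 9) = (218/(-8) + 4411/168)*(-155 - 9) = (218*(-⅛) + 4411/168)*(-164) = (-109/4 + 4411/168)*(-164) = -167/168*(-164) = 6847/42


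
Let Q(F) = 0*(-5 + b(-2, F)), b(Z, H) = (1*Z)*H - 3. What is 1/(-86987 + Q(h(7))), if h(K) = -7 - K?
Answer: -1/86987 ≈ -1.1496e-5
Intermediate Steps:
b(Z, H) = -3 + H*Z (b(Z, H) = Z*H - 3 = H*Z - 3 = -3 + H*Z)
Q(F) = 0 (Q(F) = 0*(-5 + (-3 + F*(-2))) = 0*(-5 + (-3 - 2*F)) = 0*(-8 - 2*F) = 0)
1/(-86987 + Q(h(7))) = 1/(-86987 + 0) = 1/(-86987) = -1/86987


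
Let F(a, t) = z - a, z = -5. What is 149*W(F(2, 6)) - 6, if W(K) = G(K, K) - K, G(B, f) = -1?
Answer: 888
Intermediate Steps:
F(a, t) = -5 - a
W(K) = -1 - K
149*W(F(2, 6)) - 6 = 149*(-1 - (-5 - 1*2)) - 6 = 149*(-1 - (-5 - 2)) - 6 = 149*(-1 - 1*(-7)) - 6 = 149*(-1 + 7) - 6 = 149*6 - 6 = 894 - 6 = 888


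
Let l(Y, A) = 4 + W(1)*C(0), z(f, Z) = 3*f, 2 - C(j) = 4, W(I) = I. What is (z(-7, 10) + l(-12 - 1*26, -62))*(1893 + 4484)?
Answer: -121163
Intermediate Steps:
C(j) = -2 (C(j) = 2 - 1*4 = 2 - 4 = -2)
l(Y, A) = 2 (l(Y, A) = 4 + 1*(-2) = 4 - 2 = 2)
(z(-7, 10) + l(-12 - 1*26, -62))*(1893 + 4484) = (3*(-7) + 2)*(1893 + 4484) = (-21 + 2)*6377 = -19*6377 = -121163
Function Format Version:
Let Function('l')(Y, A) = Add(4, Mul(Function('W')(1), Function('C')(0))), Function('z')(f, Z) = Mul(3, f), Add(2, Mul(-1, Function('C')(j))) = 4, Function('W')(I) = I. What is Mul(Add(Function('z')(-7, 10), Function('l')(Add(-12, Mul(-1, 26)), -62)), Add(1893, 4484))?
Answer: -121163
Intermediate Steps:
Function('C')(j) = -2 (Function('C')(j) = Add(2, Mul(-1, 4)) = Add(2, -4) = -2)
Function('l')(Y, A) = 2 (Function('l')(Y, A) = Add(4, Mul(1, -2)) = Add(4, -2) = 2)
Mul(Add(Function('z')(-7, 10), Function('l')(Add(-12, Mul(-1, 26)), -62)), Add(1893, 4484)) = Mul(Add(Mul(3, -7), 2), Add(1893, 4484)) = Mul(Add(-21, 2), 6377) = Mul(-19, 6377) = -121163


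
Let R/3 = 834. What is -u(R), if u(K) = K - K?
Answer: 0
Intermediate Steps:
R = 2502 (R = 3*834 = 2502)
u(K) = 0
-u(R) = -1*0 = 0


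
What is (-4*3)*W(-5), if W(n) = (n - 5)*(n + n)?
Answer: -1200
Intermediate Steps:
W(n) = 2*n*(-5 + n) (W(n) = (-5 + n)*(2*n) = 2*n*(-5 + n))
(-4*3)*W(-5) = (-4*3)*(2*(-5)*(-5 - 5)) = -24*(-5)*(-10) = -12*100 = -1200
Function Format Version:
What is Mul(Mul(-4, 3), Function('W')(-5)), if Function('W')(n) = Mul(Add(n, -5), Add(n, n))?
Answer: -1200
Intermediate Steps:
Function('W')(n) = Mul(2, n, Add(-5, n)) (Function('W')(n) = Mul(Add(-5, n), Mul(2, n)) = Mul(2, n, Add(-5, n)))
Mul(Mul(-4, 3), Function('W')(-5)) = Mul(Mul(-4, 3), Mul(2, -5, Add(-5, -5))) = Mul(-12, Mul(2, -5, -10)) = Mul(-12, 100) = -1200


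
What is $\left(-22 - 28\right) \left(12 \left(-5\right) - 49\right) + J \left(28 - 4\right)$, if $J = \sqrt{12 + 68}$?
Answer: $5450 + 96 \sqrt{5} \approx 5664.7$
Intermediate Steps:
$J = 4 \sqrt{5}$ ($J = \sqrt{80} = 4 \sqrt{5} \approx 8.9443$)
$\left(-22 - 28\right) \left(12 \left(-5\right) - 49\right) + J \left(28 - 4\right) = \left(-22 - 28\right) \left(12 \left(-5\right) - 49\right) + 4 \sqrt{5} \left(28 - 4\right) = - 50 \left(-60 - 49\right) + 4 \sqrt{5} \left(28 - 4\right) = \left(-50\right) \left(-109\right) + 4 \sqrt{5} \cdot 24 = 5450 + 96 \sqrt{5}$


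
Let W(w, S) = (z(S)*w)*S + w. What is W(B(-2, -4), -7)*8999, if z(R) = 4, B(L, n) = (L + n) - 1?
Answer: 1700811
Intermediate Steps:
B(L, n) = -1 + L + n
W(w, S) = w + 4*S*w (W(w, S) = (4*w)*S + w = 4*S*w + w = w + 4*S*w)
W(B(-2, -4), -7)*8999 = ((-1 - 2 - 4)*(1 + 4*(-7)))*8999 = -7*(1 - 28)*8999 = -7*(-27)*8999 = 189*8999 = 1700811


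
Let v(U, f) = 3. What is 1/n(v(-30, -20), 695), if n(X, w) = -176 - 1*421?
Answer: -1/597 ≈ -0.0016750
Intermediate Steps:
n(X, w) = -597 (n(X, w) = -176 - 421 = -597)
1/n(v(-30, -20), 695) = 1/(-597) = -1/597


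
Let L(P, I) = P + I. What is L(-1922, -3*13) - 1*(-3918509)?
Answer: 3916548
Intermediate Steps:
L(P, I) = I + P
L(-1922, -3*13) - 1*(-3918509) = (-3*13 - 1922) - 1*(-3918509) = (-39 - 1922) + 3918509 = -1961 + 3918509 = 3916548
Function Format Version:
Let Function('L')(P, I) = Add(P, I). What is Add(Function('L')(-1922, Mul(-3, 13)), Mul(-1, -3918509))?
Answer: 3916548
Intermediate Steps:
Function('L')(P, I) = Add(I, P)
Add(Function('L')(-1922, Mul(-3, 13)), Mul(-1, -3918509)) = Add(Add(Mul(-3, 13), -1922), Mul(-1, -3918509)) = Add(Add(-39, -1922), 3918509) = Add(-1961, 3918509) = 3916548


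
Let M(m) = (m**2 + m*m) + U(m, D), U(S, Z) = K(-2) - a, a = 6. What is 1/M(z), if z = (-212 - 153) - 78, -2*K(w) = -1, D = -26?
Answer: 2/784985 ≈ 2.5478e-6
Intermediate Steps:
K(w) = 1/2 (K(w) = -1/2*(-1) = 1/2)
U(S, Z) = -11/2 (U(S, Z) = 1/2 - 1*6 = 1/2 - 6 = -11/2)
z = -443 (z = -365 - 78 = -443)
M(m) = -11/2 + 2*m**2 (M(m) = (m**2 + m*m) - 11/2 = (m**2 + m**2) - 11/2 = 2*m**2 - 11/2 = -11/2 + 2*m**2)
1/M(z) = 1/(-11/2 + 2*(-443)**2) = 1/(-11/2 + 2*196249) = 1/(-11/2 + 392498) = 1/(784985/2) = 2/784985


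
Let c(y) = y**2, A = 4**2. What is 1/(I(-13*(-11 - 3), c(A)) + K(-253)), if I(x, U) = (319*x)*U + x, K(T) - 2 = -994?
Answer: 1/14862038 ≈ 6.7286e-8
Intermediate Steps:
K(T) = -992 (K(T) = 2 - 994 = -992)
A = 16
I(x, U) = x + 319*U*x (I(x, U) = 319*U*x + x = x + 319*U*x)
1/(I(-13*(-11 - 3), c(A)) + K(-253)) = 1/((-13*(-11 - 3))*(1 + 319*16**2) - 992) = 1/((-13*(-14))*(1 + 319*256) - 992) = 1/(182*(1 + 81664) - 992) = 1/(182*81665 - 992) = 1/(14863030 - 992) = 1/14862038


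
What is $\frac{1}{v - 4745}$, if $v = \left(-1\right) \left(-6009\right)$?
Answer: $\frac{1}{1264} \approx 0.00079114$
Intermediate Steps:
$v = 6009$
$\frac{1}{v - 4745} = \frac{1}{6009 - 4745} = \frac{1}{1264}$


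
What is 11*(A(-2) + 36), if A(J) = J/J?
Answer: 407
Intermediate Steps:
A(J) = 1
11*(A(-2) + 36) = 11*(1 + 36) = 11*37 = 407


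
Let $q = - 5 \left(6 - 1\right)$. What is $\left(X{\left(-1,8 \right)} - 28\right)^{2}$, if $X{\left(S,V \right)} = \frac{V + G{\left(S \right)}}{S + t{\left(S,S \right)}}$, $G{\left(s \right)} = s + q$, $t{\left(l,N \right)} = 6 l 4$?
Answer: $\frac{465124}{625} \approx 744.2$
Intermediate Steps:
$q = -25$ ($q = \left(-5\right) 5 = -25$)
$t{\left(l,N \right)} = 24 l$
$G{\left(s \right)} = -25 + s$ ($G{\left(s \right)} = s - 25 = -25 + s$)
$X{\left(S,V \right)} = \frac{-25 + S + V}{25 S}$ ($X{\left(S,V \right)} = \frac{V + \left(-25 + S\right)}{S + 24 S} = \frac{-25 + S + V}{25 S}$)
$\left(X{\left(-1,8 \right)} - 28\right)^{2} = \left(\frac{-25 - 1 + 8}{25 \left(-1\right)} - 28\right)^{2} = \left(\frac{1}{25} \left(-1\right) \left(-18\right) - 28\right)^{2} = \left(\frac{18}{25} - 28\right)^{2} = \left(- \frac{682}{25}\right)^{2} = \frac{465124}{625}$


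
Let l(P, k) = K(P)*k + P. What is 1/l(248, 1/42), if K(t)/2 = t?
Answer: 21/5456 ≈ 0.0038490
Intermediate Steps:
K(t) = 2*t
l(P, k) = P + 2*P*k (l(P, k) = (2*P)*k + P = 2*P*k + P = P + 2*P*k)
1/l(248, 1/42) = 1/(248*(1 + 2/42)) = 1/(248*(1 + 2*(1/42))) = 1/(248*(1 + 1/21)) = 1/(248*(22/21)) = 1/(5456/21) = 21/5456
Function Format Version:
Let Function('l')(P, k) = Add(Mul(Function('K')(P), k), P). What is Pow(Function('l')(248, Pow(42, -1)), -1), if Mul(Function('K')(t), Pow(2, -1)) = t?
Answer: Rational(21, 5456) ≈ 0.0038490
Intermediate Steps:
Function('K')(t) = Mul(2, t)
Function('l')(P, k) = Add(P, Mul(2, P, k)) (Function('l')(P, k) = Add(Mul(Mul(2, P), k), P) = Add(Mul(2, P, k), P) = Add(P, Mul(2, P, k)))
Pow(Function('l')(248, Pow(42, -1)), -1) = Pow(Mul(248, Add(1, Mul(2, Pow(42, -1)))), -1) = Pow(Mul(248, Add(1, Mul(2, Rational(1, 42)))), -1) = Pow(Mul(248, Add(1, Rational(1, 21))), -1) = Pow(Mul(248, Rational(22, 21)), -1) = Pow(Rational(5456, 21), -1) = Rational(21, 5456)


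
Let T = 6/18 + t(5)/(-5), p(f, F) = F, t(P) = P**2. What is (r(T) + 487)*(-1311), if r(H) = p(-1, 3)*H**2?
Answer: -724109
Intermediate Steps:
T = -14/3 (T = 6/18 + 5**2/(-5) = 6*(1/18) + 25*(-1/5) = 1/3 - 5 = -14/3 ≈ -4.6667)
r(H) = 3*H**2
(r(T) + 487)*(-1311) = (3*(-14/3)**2 + 487)*(-1311) = (3*(196/9) + 487)*(-1311) = (196/3 + 487)*(-1311) = (1657/3)*(-1311) = -724109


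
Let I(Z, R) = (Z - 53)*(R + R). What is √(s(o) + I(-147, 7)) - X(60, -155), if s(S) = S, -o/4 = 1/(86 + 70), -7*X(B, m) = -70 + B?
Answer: -10/7 + I*√4258839/39 ≈ -1.4286 + 52.915*I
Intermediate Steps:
X(B, m) = 10 - B/7 (X(B, m) = -(-70 + B)/7 = 10 - B/7)
o = -1/39 (o = -4/(86 + 70) = -4/156 = -4*1/156 = -1/39 ≈ -0.025641)
I(Z, R) = 2*R*(-53 + Z) (I(Z, R) = (-53 + Z)*(2*R) = 2*R*(-53 + Z))
√(s(o) + I(-147, 7)) - X(60, -155) = √(-1/39 + 2*7*(-53 - 147)) - (10 - ⅐*60) = √(-1/39 + 2*7*(-200)) - (10 - 60/7) = √(-1/39 - 2800) - 1*10/7 = √(-109201/39) - 10/7 = I*√4258839/39 - 10/7 = -10/7 + I*√4258839/39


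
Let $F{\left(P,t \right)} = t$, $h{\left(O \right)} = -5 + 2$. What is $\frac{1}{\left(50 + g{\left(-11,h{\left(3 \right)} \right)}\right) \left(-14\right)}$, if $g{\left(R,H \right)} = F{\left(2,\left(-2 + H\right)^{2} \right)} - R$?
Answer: $- \frac{1}{1204} \approx -0.00083056$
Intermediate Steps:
$h{\left(O \right)} = -3$
$g{\left(R,H \right)} = \left(-2 + H\right)^{2} - R$
$\frac{1}{\left(50 + g{\left(-11,h{\left(3 \right)} \right)}\right) \left(-14\right)} = \frac{1}{\left(50 - \left(-11 - \left(-2 - 3\right)^{2}\right)\right) \left(-14\right)} = \frac{1}{\left(50 + \left(\left(-5\right)^{2} + 11\right)\right) \left(-14\right)} = \frac{1}{\left(50 + \left(25 + 11\right)\right) \left(-14\right)} = \frac{1}{\left(50 + 36\right) \left(-14\right)} = \frac{1}{86 \left(-14\right)} = \frac{1}{-1204} = - \frac{1}{1204}$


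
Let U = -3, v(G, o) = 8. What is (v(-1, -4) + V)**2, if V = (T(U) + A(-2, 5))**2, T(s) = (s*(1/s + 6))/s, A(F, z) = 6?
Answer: 1682209/81 ≈ 20768.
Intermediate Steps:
T(s) = 6 + 1/s (T(s) = (s*(6 + 1/s))/s = 6 + 1/s)
V = 1225/9 (V = ((6 + 1/(-3)) + 6)**2 = ((6 - 1/3) + 6)**2 = (17/3 + 6)**2 = (35/3)**2 = 1225/9 ≈ 136.11)
(v(-1, -4) + V)**2 = (8 + 1225/9)**2 = (1297/9)**2 = 1682209/81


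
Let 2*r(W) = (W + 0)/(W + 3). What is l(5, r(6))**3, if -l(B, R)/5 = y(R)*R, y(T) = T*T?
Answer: -125/19683 ≈ -0.0063507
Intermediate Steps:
r(W) = W/(2*(3 + W)) (r(W) = ((W + 0)/(W + 3))/2 = (W/(3 + W))/2 = W/(2*(3 + W)))
y(T) = T**2
l(B, R) = -5*R**3 (l(B, R) = -5*R**2*R = -5*R**3)
l(5, r(6))**3 = (-5*27/(3 + 6)**3)**3 = (-5*((1/2)*6/9)**3)**3 = (-5*((1/2)*6*(1/9))**3)**3 = (-5*(1/3)**3)**3 = (-5*1/27)**3 = (-5/27)**3 = -125/19683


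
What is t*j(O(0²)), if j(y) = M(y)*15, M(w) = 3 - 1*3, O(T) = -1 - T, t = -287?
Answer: 0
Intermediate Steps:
M(w) = 0 (M(w) = 3 - 3 = 0)
j(y) = 0 (j(y) = 0*15 = 0)
t*j(O(0²)) = -287*0 = 0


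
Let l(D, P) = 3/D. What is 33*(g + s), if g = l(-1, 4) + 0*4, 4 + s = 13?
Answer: 198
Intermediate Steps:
s = 9 (s = -4 + 13 = 9)
g = -3 (g = 3/(-1) + 0*4 = 3*(-1) + 0 = -3 + 0 = -3)
33*(g + s) = 33*(-3 + 9) = 33*6 = 198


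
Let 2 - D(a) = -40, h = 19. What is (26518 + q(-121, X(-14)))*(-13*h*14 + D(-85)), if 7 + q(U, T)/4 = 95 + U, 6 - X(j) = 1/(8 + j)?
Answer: -90134576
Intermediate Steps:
D(a) = 42 (D(a) = 2 - 1*(-40) = 2 + 40 = 42)
X(j) = 6 - 1/(8 + j)
q(U, T) = 352 + 4*U (q(U, T) = -28 + 4*(95 + U) = -28 + (380 + 4*U) = 352 + 4*U)
(26518 + q(-121, X(-14)))*(-13*h*14 + D(-85)) = (26518 + (352 + 4*(-121)))*(-13*19*14 + 42) = (26518 + (352 - 484))*(-247*14 + 42) = (26518 - 132)*(-3458 + 42) = 26386*(-3416) = -90134576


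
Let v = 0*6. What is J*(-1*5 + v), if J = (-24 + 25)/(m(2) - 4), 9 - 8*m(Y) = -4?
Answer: 40/19 ≈ 2.1053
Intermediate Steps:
v = 0
m(Y) = 13/8 (m(Y) = 9/8 - ⅛*(-4) = 9/8 + ½ = 13/8)
J = -8/19 (J = (-24 + 25)/(13/8 - 4) = 1/(-19/8) = 1*(-8/19) = -8/19 ≈ -0.42105)
J*(-1*5 + v) = -8*(-1*5 + 0)/19 = -8*(-5 + 0)/19 = -8/19*(-5) = 40/19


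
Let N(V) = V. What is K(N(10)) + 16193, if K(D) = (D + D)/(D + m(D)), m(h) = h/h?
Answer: 178143/11 ≈ 16195.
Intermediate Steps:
m(h) = 1
K(D) = 2*D/(1 + D) (K(D) = (D + D)/(D + 1) = (2*D)/(1 + D) = 2*D/(1 + D))
K(N(10)) + 16193 = 2*10/(1 + 10) + 16193 = 2*10/11 + 16193 = 2*10*(1/11) + 16193 = 20/11 + 16193 = 178143/11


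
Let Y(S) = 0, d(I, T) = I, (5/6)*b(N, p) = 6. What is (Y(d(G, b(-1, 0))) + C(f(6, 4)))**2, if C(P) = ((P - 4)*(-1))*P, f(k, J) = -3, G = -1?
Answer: 441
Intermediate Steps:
b(N, p) = 36/5 (b(N, p) = (6/5)*6 = 36/5)
C(P) = P*(4 - P) (C(P) = ((-4 + P)*(-1))*P = (4 - P)*P = P*(4 - P))
(Y(d(G, b(-1, 0))) + C(f(6, 4)))**2 = (0 - 3*(4 - 1*(-3)))**2 = (0 - 3*(4 + 3))**2 = (0 - 3*7)**2 = (0 - 21)**2 = (-21)**2 = 441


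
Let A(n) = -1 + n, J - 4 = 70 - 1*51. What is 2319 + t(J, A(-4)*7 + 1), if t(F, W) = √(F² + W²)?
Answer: 2319 + √1685 ≈ 2360.0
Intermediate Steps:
J = 23 (J = 4 + (70 - 1*51) = 4 + (70 - 51) = 4 + 19 = 23)
2319 + t(J, A(-4)*7 + 1) = 2319 + √(23² + ((-1 - 4)*7 + 1)²) = 2319 + √(529 + (-5*7 + 1)²) = 2319 + √(529 + (-35 + 1)²) = 2319 + √(529 + (-34)²) = 2319 + √(529 + 1156) = 2319 + √1685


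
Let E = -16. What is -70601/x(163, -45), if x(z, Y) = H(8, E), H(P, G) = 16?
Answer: -70601/16 ≈ -4412.6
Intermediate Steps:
x(z, Y) = 16
-70601/x(163, -45) = -70601/16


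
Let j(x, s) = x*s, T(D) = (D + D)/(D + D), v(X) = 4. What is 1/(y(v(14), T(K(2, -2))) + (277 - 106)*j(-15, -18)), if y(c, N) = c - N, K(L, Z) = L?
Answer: 1/46173 ≈ 2.1658e-5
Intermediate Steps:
T(D) = 1 (T(D) = (2*D)/((2*D)) = (2*D)*(1/(2*D)) = 1)
j(x, s) = s*x
1/(y(v(14), T(K(2, -2))) + (277 - 106)*j(-15, -18)) = 1/((4 - 1*1) + (277 - 106)*(-18*(-15))) = 1/((4 - 1) + 171*270) = 1/(3 + 46170) = 1/46173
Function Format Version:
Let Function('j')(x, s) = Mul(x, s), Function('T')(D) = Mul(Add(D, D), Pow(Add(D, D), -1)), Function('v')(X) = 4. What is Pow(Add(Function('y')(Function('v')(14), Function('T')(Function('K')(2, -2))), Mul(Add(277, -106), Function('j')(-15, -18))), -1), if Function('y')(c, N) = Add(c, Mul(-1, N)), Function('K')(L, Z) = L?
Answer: Rational(1, 46173) ≈ 2.1658e-5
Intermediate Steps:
Function('T')(D) = 1 (Function('T')(D) = Mul(Mul(2, D), Pow(Mul(2, D), -1)) = Mul(Mul(2, D), Mul(Rational(1, 2), Pow(D, -1))) = 1)
Function('j')(x, s) = Mul(s, x)
Pow(Add(Function('y')(Function('v')(14), Function('T')(Function('K')(2, -2))), Mul(Add(277, -106), Function('j')(-15, -18))), -1) = Pow(Add(Add(4, Mul(-1, 1)), Mul(Add(277, -106), Mul(-18, -15))), -1) = Pow(Add(Add(4, -1), Mul(171, 270)), -1) = Pow(Add(3, 46170), -1) = Pow(46173, -1) = Rational(1, 46173)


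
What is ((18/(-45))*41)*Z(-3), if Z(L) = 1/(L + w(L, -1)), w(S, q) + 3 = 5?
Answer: 82/5 ≈ 16.400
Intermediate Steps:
w(S, q) = 2 (w(S, q) = -3 + 5 = 2)
Z(L) = 1/(2 + L) (Z(L) = 1/(L + 2) = 1/(2 + L))
((18/(-45))*41)*Z(-3) = ((18/(-45))*41)/(2 - 3) = ((18*(-1/45))*41)/(-1) = -2/5*41*(-1) = -82/5*(-1) = 82/5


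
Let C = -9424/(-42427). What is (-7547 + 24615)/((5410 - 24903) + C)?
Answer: -38112844/43527373 ≈ -0.87561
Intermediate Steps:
C = 496/2233 (C = -9424*(-1/42427) = 496/2233 ≈ 0.22212)
(-7547 + 24615)/((5410 - 24903) + C) = (-7547 + 24615)/((5410 - 24903) + 496/2233) = 17068/(-19493 + 496/2233) = 17068/(-43527373/2233) = 17068*(-2233/43527373) = -38112844/43527373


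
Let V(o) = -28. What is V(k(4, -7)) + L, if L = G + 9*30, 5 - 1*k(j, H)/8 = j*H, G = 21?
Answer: 263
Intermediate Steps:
k(j, H) = 40 - 8*H*j (k(j, H) = 40 - 8*j*H = 40 - 8*H*j)
L = 291 (L = 21 + 9*30 = 21 + 270 = 291)
V(k(4, -7)) + L = -28 + 291 = 263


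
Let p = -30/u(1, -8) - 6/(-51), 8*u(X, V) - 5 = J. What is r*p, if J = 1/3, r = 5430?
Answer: -4143090/17 ≈ -2.4371e+5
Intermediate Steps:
J = ⅓ ≈ 0.33333
u(X, V) = ⅔ (u(X, V) = 5/8 + (⅛)*(⅓) = 5/8 + 1/24 = ⅔)
p = -763/17 (p = -30/⅔ - 6/(-51) = -30*3/2 - 6*(-1/51) = -45 + 2/17 = -763/17 ≈ -44.882)
r*p = 5430*(-763/17) = -4143090/17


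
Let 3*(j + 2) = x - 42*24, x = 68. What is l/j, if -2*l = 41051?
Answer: 123153/1892 ≈ 65.091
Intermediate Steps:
l = -41051/2 (l = -½*41051 = -41051/2 ≈ -20526.)
j = -946/3 (j = -2 + (68 - 42*24)/3 = -2 + (68 - 1008)/3 = -2 + (⅓)*(-940) = -2 - 940/3 = -946/3 ≈ -315.33)
l/j = -41051/(2*(-946/3)) = -41051/2*(-3/946) = 123153/1892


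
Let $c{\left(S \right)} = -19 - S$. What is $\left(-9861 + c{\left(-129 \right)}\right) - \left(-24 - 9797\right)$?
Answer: $70$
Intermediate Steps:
$\left(-9861 + c{\left(-129 \right)}\right) - \left(-24 - 9797\right) = \left(-9861 - -110\right) - \left(-24 - 9797\right) = \left(-9861 + \left(-19 + 129\right)\right) - \left(-24 - 9797\right) = \left(-9861 + 110\right) - -9821 = -9751 + 9821 = 70$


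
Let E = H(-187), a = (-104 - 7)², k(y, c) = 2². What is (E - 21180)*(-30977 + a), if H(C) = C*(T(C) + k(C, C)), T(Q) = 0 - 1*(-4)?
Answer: 423043456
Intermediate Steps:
k(y, c) = 4
T(Q) = 4 (T(Q) = 0 + 4 = 4)
H(C) = 8*C (H(C) = C*(4 + 4) = C*8 = 8*C)
a = 12321 (a = (-111)² = 12321)
E = -1496 (E = 8*(-187) = -1496)
(E - 21180)*(-30977 + a) = (-1496 - 21180)*(-30977 + 12321) = -22676*(-18656) = 423043456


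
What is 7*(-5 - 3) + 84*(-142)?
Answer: -11984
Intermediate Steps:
7*(-5 - 3) + 84*(-142) = 7*(-8) - 11928 = -56 - 11928 = -11984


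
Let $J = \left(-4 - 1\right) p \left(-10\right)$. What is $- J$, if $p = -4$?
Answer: $200$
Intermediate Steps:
$J = -200$ ($J = \left(-4 - 1\right) \left(-4\right) \left(-10\right) = \left(-5\right) \left(-4\right) \left(-10\right) = 20 \left(-10\right) = -200$)
$- J = \left(-1\right) \left(-200\right) = 200$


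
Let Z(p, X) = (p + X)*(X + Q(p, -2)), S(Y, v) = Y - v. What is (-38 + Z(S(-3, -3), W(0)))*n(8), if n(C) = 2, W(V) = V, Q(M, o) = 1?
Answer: -76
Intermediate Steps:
Z(p, X) = (1 + X)*(X + p) (Z(p, X) = (p + X)*(X + 1) = (X + p)*(1 + X) = (1 + X)*(X + p))
(-38 + Z(S(-3, -3), W(0)))*n(8) = (-38 + (0 + (-3 - 1*(-3)) + 0**2 + 0*(-3 - 1*(-3))))*2 = (-38 + (0 + (-3 + 3) + 0 + 0*(-3 + 3)))*2 = (-38 + (0 + 0 + 0 + 0*0))*2 = (-38 + (0 + 0 + 0 + 0))*2 = (-38 + 0)*2 = -38*2 = -76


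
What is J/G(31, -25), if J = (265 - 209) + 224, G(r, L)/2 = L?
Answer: -28/5 ≈ -5.6000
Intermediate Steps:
G(r, L) = 2*L
J = 280 (J = 56 + 224 = 280)
J/G(31, -25) = 280/((2*(-25))) = 280/(-50) = 280*(-1/50) = -28/5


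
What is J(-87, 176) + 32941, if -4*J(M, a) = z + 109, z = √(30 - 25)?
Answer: 131655/4 - √5/4 ≈ 32913.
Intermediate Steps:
z = √5 ≈ 2.2361
J(M, a) = -109/4 - √5/4 (J(M, a) = -(√5 + 109)/4 = -(109 + √5)/4 = -109/4 - √5/4)
J(-87, 176) + 32941 = (-109/4 - √5/4) + 32941 = 131655/4 - √5/4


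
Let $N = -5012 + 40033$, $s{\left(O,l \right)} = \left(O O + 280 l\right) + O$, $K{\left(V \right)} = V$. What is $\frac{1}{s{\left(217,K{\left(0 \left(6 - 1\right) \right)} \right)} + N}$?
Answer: $\frac{1}{82327} \approx 1.2147 \cdot 10^{-5}$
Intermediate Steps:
$s{\left(O,l \right)} = O + O^{2} + 280 l$ ($s{\left(O,l \right)} = \left(O^{2} + 280 l\right) + O = O + O^{2} + 280 l$)
$N = 35021$
$\frac{1}{s{\left(217,K{\left(0 \left(6 - 1\right) \right)} \right)} + N} = \frac{1}{\left(217 + 217^{2} + 280 \cdot 0 \left(6 - 1\right)\right) + 35021} = \frac{1}{\left(217 + 47089 + 280 \cdot 0 \cdot 5\right) + 35021} = \frac{1}{\left(217 + 47089 + 280 \cdot 0\right) + 35021} = \frac{1}{\left(217 + 47089 + 0\right) + 35021} = \frac{1}{47306 + 35021} = \frac{1}{82327}$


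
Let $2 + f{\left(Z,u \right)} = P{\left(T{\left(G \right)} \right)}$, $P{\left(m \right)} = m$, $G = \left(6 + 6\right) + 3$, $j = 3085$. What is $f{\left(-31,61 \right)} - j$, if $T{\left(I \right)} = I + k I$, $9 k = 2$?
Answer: $- \frac{9206}{3} \approx -3068.7$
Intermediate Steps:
$k = \frac{2}{9}$ ($k = \frac{1}{9} \cdot 2 = \frac{2}{9} \approx 0.22222$)
$G = 15$ ($G = 12 + 3 = 15$)
$T{\left(I \right)} = \frac{11 I}{9}$ ($T{\left(I \right)} = I + \frac{2 I}{9} = \frac{11 I}{9}$)
$f{\left(Z,u \right)} = \frac{49}{3}$ ($f{\left(Z,u \right)} = -2 + \frac{11}{9} \cdot 15 = -2 + \frac{55}{3} = \frac{49}{3}$)
$f{\left(-31,61 \right)} - j = \frac{49}{3} - 3085 = - \frac{9206}{3}$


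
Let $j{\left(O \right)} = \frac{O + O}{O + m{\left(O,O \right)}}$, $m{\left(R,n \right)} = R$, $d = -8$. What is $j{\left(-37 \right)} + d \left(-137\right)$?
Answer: $1097$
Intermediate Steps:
$j{\left(O \right)} = 1$ ($j{\left(O \right)} = \frac{O + O}{O + O} = \frac{2 O}{2 O} = 2 O \frac{1}{2 O} = 1$)
$j{\left(-37 \right)} + d \left(-137\right) = 1 - -1096 = 1 + 1096 = 1097$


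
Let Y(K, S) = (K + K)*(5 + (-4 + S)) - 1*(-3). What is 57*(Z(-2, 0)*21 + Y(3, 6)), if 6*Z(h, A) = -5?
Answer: 3135/2 ≈ 1567.5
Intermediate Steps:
Z(h, A) = -5/6 (Z(h, A) = (1/6)*(-5) = -5/6)
Y(K, S) = 3 + 2*K*(1 + S) (Y(K, S) = (2*K)*(1 + S) + 3 = 2*K*(1 + S) + 3 = 3 + 2*K*(1 + S))
57*(Z(-2, 0)*21 + Y(3, 6)) = 57*(-5/6*21 + (3 + 2*3 + 2*3*6)) = 57*(-35/2 + (3 + 6 + 36)) = 57*(-35/2 + 45) = 57*(55/2) = 3135/2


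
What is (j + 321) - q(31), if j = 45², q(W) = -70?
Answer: 2416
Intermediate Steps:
j = 2025
(j + 321) - q(31) = (2025 + 321) - 1*(-70) = 2346 + 70 = 2416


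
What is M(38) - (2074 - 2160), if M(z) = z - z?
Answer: 86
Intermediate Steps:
M(z) = 0
M(38) - (2074 - 2160) = 0 - (2074 - 2160) = 0 - 1*(-86) = 0 + 86 = 86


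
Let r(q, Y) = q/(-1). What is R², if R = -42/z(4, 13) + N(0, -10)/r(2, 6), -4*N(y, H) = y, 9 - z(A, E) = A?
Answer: 1764/25 ≈ 70.560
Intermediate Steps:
z(A, E) = 9 - A
N(y, H) = -y/4
r(q, Y) = -q (r(q, Y) = q*(-1) = -q)
R = -42/5 (R = -42/(9 - 1*4) + (-¼*0)/((-1*2)) = -42/(9 - 4) + 0/(-2) = -42/5 + 0*(-½) = -42*⅕ + 0 = -42/5 + 0 = -42/5 ≈ -8.4000)
R² = (-42/5)² = 1764/25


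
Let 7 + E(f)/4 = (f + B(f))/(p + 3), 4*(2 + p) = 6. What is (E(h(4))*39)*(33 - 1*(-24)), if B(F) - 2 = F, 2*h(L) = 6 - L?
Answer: -240084/5 ≈ -48017.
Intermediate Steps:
h(L) = 3 - L/2 (h(L) = (6 - L)/2 = 3 - L/2)
B(F) = 2 + F
p = -½ (p = -2 + (¼)*6 = -2 + 3/2 = -½ ≈ -0.50000)
E(f) = -124/5 + 16*f/5 (E(f) = -28 + 4*((f + (2 + f))/(-½ + 3)) = -28 + 4*((2 + 2*f)/(5/2)) = -28 + 4*((2 + 2*f)*(⅖)) = -28 + 4*(⅘ + 4*f/5) = -28 + (16/5 + 16*f/5) = -124/5 + 16*f/5)
(E(h(4))*39)*(33 - 1*(-24)) = ((-124/5 + 16*(3 - ½*4)/5)*39)*(33 - 1*(-24)) = ((-124/5 + 16*(3 - 2)/5)*39)*(33 + 24) = ((-124/5 + (16/5)*1)*39)*57 = ((-124/5 + 16/5)*39)*57 = -108/5*39*57 = -4212/5*57 = -240084/5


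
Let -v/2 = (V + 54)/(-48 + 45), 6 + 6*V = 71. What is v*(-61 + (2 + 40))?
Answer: -7391/9 ≈ -821.22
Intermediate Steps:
V = 65/6 (V = -1 + (1/6)*71 = -1 + 71/6 = 65/6 ≈ 10.833)
v = 389/9 (v = -2*(65/6 + 54)/(-48 + 45) = -389/(3*(-3)) = -389*(-1)/(3*3) = -2*(-389/18) = 389/9 ≈ 43.222)
v*(-61 + (2 + 40)) = 389*(-61 + (2 + 40))/9 = 389*(-61 + 42)/9 = (389/9)*(-19) = -7391/9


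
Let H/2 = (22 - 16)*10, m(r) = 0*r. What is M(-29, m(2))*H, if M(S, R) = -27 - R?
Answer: -3240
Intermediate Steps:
m(r) = 0
H = 120 (H = 2*((22 - 16)*10) = 2*(6*10) = 2*60 = 120)
M(-29, m(2))*H = (-27 - 1*0)*120 = (-27 + 0)*120 = -27*120 = -3240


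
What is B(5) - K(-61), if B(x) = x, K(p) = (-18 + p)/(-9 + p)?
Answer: 271/70 ≈ 3.8714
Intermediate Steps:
K(p) = (-18 + p)/(-9 + p)
B(5) - K(-61) = 5 - (-18 - 61)/(-9 - 61) = 5 - (-79)/(-70) = 5 - (-1)*(-79)/70 = 5 - 1*79/70 = 5 - 79/70 = 271/70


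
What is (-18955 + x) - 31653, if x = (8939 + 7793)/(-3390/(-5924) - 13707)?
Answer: -2054655361096/40598439 ≈ -50609.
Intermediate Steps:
x = -49560184/40598439 (x = 16732/(-3390*(-1/5924) - 13707) = 16732/(1695/2962 - 13707) = 16732/(-40598439/2962) = 16732*(-2962/40598439) = -49560184/40598439 ≈ -1.2207)
(-18955 + x) - 31653 = (-18955 - 49560184/40598439) - 31653 = -769592971429/40598439 - 31653 = -2054655361096/40598439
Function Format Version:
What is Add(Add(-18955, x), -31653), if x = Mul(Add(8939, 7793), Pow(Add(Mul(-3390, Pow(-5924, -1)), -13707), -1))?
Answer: Rational(-2054655361096, 40598439) ≈ -50609.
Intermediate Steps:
x = Rational(-49560184, 40598439) (x = Mul(16732, Pow(Add(Mul(-3390, Rational(-1, 5924)), -13707), -1)) = Mul(16732, Pow(Add(Rational(1695, 2962), -13707), -1)) = Mul(16732, Pow(Rational(-40598439, 2962), -1)) = Mul(16732, Rational(-2962, 40598439)) = Rational(-49560184, 40598439) ≈ -1.2207)
Add(Add(-18955, x), -31653) = Add(Add(-18955, Rational(-49560184, 40598439)), -31653) = Add(Rational(-769592971429, 40598439), -31653) = Rational(-2054655361096, 40598439)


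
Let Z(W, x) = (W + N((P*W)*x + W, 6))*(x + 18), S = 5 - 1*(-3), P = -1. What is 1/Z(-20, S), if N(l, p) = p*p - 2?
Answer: 1/364 ≈ 0.0027473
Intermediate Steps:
S = 8 (S = 5 + 3 = 8)
N(l, p) = -2 + p² (N(l, p) = p² - 2 = -2 + p²)
Z(W, x) = (18 + x)*(34 + W) (Z(W, x) = (W + (-2 + 6²))*(x + 18) = (W + (-2 + 36))*(18 + x) = (W + 34)*(18 + x) = (34 + W)*(18 + x) = (18 + x)*(34 + W))
1/Z(-20, S) = 1/(612 + 18*(-20) + 34*8 - 20*8) = 1/(612 - 360 + 272 - 160) = 1/364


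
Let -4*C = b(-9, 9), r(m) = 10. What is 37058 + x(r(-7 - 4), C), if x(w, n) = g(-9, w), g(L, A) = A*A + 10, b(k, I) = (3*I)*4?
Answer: 37168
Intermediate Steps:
b(k, I) = 12*I
g(L, A) = 10 + A**2 (g(L, A) = A**2 + 10 = 10 + A**2)
C = -27 (C = -3*9 = -1/4*108 = -27)
x(w, n) = 10 + w**2
37058 + x(r(-7 - 4), C) = 37058 + (10 + 10**2) = 37058 + (10 + 100) = 37058 + 110 = 37168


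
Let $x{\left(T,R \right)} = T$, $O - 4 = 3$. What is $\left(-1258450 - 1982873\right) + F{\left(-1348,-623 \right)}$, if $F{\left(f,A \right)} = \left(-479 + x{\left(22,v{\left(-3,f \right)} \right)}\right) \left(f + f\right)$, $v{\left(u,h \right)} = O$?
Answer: $-2009251$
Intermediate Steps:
$O = 7$ ($O = 4 + 3 = 7$)
$v{\left(u,h \right)} = 7$
$F{\left(f,A \right)} = - 914 f$ ($F{\left(f,A \right)} = \left(-479 + 22\right) \left(f + f\right) = - 457 \cdot 2 f = - 914 f$)
$\left(-1258450 - 1982873\right) + F{\left(-1348,-623 \right)} = \left(-1258450 - 1982873\right) - -1232072 = -3241323 + 1232072 = -2009251$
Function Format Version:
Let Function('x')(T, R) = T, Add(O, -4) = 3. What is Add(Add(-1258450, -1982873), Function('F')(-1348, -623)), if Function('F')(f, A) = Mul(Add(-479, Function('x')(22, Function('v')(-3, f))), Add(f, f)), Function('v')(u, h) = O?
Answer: -2009251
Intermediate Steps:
O = 7 (O = Add(4, 3) = 7)
Function('v')(u, h) = 7
Function('F')(f, A) = Mul(-914, f) (Function('F')(f, A) = Mul(Add(-479, 22), Add(f, f)) = Mul(-457, Mul(2, f)) = Mul(-914, f))
Add(Add(-1258450, -1982873), Function('F')(-1348, -623)) = Add(Add(-1258450, -1982873), Mul(-914, -1348)) = Add(-3241323, 1232072) = -2009251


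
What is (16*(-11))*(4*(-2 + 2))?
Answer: 0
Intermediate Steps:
(16*(-11))*(4*(-2 + 2)) = -704*0 = -176*0 = 0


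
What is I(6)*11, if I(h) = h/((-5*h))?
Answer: -11/5 ≈ -2.2000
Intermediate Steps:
I(h) = -⅕ (I(h) = h*(-1/(5*h)) = -⅕)
I(6)*11 = -⅕*11 = -11/5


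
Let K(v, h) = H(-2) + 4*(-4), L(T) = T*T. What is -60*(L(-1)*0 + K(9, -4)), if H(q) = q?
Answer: 1080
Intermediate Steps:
L(T) = T²
K(v, h) = -18 (K(v, h) = -2 + 4*(-4) = -2 - 16 = -18)
-60*(L(-1)*0 + K(9, -4)) = -60*((-1)²*0 - 18) = -60*(1*0 - 18) = -60*(0 - 18) = -60*(-18) = 1080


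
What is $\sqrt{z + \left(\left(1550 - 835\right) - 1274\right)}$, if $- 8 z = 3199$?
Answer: $\frac{i \sqrt{15342}}{4} \approx 30.966 i$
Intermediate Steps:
$z = - \frac{3199}{8}$ ($z = \left(- \frac{1}{8}\right) 3199 = - \frac{3199}{8} \approx -399.88$)
$\sqrt{z + \left(\left(1550 - 835\right) - 1274\right)} = \sqrt{- \frac{3199}{8} + \left(\left(1550 - 835\right) - 1274\right)} = \sqrt{- \frac{3199}{8} + \left(715 - 1274\right)} = \sqrt{- \frac{3199}{8} - 559} = \sqrt{- \frac{7671}{8}} = \frac{i \sqrt{15342}}{4}$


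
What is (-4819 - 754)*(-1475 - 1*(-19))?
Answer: 8114288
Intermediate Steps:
(-4819 - 754)*(-1475 - 1*(-19)) = -5573*(-1475 + 19) = -5573*(-1456) = 8114288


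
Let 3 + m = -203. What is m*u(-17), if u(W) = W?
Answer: 3502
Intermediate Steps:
m = -206 (m = -3 - 203 = -206)
m*u(-17) = -206*(-17) = 3502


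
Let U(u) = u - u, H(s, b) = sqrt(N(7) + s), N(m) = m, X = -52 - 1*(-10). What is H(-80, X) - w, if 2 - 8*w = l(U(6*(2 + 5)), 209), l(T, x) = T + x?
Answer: 207/8 + I*sqrt(73) ≈ 25.875 + 8.544*I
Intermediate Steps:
X = -42 (X = -52 + 10 = -42)
H(s, b) = sqrt(7 + s)
U(u) = 0
w = -207/8 (w = 1/4 - (0 + 209)/8 = 1/4 - 1/8*209 = 1/4 - 209/8 = -207/8 ≈ -25.875)
H(-80, X) - w = sqrt(7 - 80) - 1*(-207/8) = sqrt(-73) + 207/8 = I*sqrt(73) + 207/8 = 207/8 + I*sqrt(73)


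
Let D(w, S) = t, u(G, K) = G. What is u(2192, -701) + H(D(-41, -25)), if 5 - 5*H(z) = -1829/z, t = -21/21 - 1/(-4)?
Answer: 25579/15 ≈ 1705.3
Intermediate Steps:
t = -3/4 (t = -21*1/21 - 1*(-1/4) = -1 + 1/4 = -3/4 ≈ -0.75000)
D(w, S) = -3/4
H(z) = 1 + 1829/(5*z) (H(z) = 1 - (-1829)/(5*z) = 1 + 1829/(5*z))
u(2192, -701) + H(D(-41, -25)) = 2192 + (1829/5 - 3/4)/(-3/4) = 2192 - 4/3*7301/20 = 2192 - 7301/15 = 25579/15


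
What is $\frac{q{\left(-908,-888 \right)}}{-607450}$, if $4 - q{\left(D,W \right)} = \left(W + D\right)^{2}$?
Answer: $\frac{1612806}{303725} \approx 5.3101$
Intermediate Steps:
$q{\left(D,W \right)} = 4 - \left(D + W\right)^{2}$ ($q{\left(D,W \right)} = 4 - \left(W + D\right)^{2} = 4 - \left(D + W\right)^{2}$)
$\frac{q{\left(-908,-888 \right)}}{-607450} = \frac{4 - \left(-908 - 888\right)^{2}}{-607450} = \left(4 - \left(-1796\right)^{2}\right) \left(- \frac{1}{607450}\right) = \left(4 - 3225616\right) \left(- \frac{1}{607450}\right) = \left(-3225612\right) \left(- \frac{1}{607450}\right) = \frac{1612806}{303725}$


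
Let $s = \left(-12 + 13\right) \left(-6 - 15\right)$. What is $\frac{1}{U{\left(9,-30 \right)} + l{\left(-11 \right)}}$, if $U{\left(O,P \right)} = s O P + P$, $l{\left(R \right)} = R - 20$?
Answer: $\frac{1}{5609} \approx 0.00017828$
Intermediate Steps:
$l{\left(R \right)} = -20 + R$
$s = -21$ ($s = 1 \left(-21\right) = -21$)
$U{\left(O,P \right)} = P - 21 O P$ ($U{\left(O,P \right)} = - 21 O P + P = P - 21 O P$)
$\frac{1}{U{\left(9,-30 \right)} + l{\left(-11 \right)}} = \frac{1}{- 30 \left(1 - 189\right) - 31} = \frac{1}{\left(-30\right) \left(-188\right) - 31} = \frac{1}{5640 - 31} = \frac{1}{5609}$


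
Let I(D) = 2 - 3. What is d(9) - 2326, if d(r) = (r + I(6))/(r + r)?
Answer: -20930/9 ≈ -2325.6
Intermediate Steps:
I(D) = -1
d(r) = (-1 + r)/(2*r) (d(r) = (r - 1)/(r + r) = (-1 + r)/((2*r)) = (-1 + r)*(1/(2*r)) = (-1 + r)/(2*r))
d(9) - 2326 = (1/2)*(-1 + 9)/9 - 2326 = (1/2)*(1/9)*8 - 2326 = 4/9 - 2326 = -20930/9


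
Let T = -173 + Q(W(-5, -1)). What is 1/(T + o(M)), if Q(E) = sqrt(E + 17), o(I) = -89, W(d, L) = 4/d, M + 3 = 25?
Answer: -1310/343139 - 9*sqrt(5)/343139 ≈ -0.0038763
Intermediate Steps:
M = 22 (M = -3 + 25 = 22)
Q(E) = sqrt(17 + E)
T = -173 + 9*sqrt(5)/5 (T = -173 + sqrt(17 + 4/(-5)) = -173 + sqrt(17 + 4*(-1/5)) = -173 + sqrt(17 - 4/5) = -173 + sqrt(81/5) = -173 + 9*sqrt(5)/5 ≈ -168.98)
1/(T + o(M)) = 1/((-173 + 9*sqrt(5)/5) - 89) = 1/(-262 + 9*sqrt(5)/5)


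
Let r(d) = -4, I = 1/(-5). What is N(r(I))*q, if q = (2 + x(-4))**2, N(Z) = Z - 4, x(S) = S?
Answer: -32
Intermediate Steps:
I = -1/5 ≈ -0.20000
N(Z) = -4 + Z
q = 4 (q = (2 - 4)**2 = (-2)**2 = 4)
N(r(I))*q = (-4 - 4)*4 = -8*4 = -32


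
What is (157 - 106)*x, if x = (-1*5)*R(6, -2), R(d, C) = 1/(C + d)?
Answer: -255/4 ≈ -63.750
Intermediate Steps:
x = -5/4 (x = (-1*5)/(-2 + 6) = -5/4 ≈ -1.2500)
(157 - 106)*x = (157 - 106)*(-5/4) = 51*(-5/4) = -255/4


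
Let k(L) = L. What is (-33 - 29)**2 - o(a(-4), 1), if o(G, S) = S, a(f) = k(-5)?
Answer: 3843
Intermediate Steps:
a(f) = -5
(-33 - 29)**2 - o(a(-4), 1) = (-33 - 29)**2 - 1*1 = (-62)**2 - 1 = 3844 - 1 = 3843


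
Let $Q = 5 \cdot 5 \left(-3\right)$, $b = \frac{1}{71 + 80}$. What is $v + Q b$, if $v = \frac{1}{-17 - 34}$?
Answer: $- \frac{3976}{7701} \approx -0.5163$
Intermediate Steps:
$b = \frac{1}{151} \approx 0.0066225$
$v = - \frac{1}{51}$ ($v = \frac{1}{-51} = - \frac{1}{51} \approx -0.019608$)
$Q = -75$ ($Q = 25 \left(-3\right) = -75$)
$v + Q b = - \frac{1}{51} - \frac{75}{151} = - \frac{3976}{7701}$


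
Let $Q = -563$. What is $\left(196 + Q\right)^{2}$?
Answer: $134689$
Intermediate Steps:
$\left(196 + Q\right)^{2} = \left(196 - 563\right)^{2} = \left(-367\right)^{2} = 134689$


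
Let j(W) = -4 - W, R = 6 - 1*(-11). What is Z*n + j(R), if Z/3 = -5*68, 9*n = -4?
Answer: 1297/3 ≈ 432.33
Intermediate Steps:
R = 17 (R = 6 + 11 = 17)
n = -4/9 (n = (⅑)*(-4) = -4/9 ≈ -0.44444)
Z = -1020 (Z = 3*(-5*68) = 3*(-340) = -1020)
Z*n + j(R) = -1020*(-4/9) + (-4 - 1*17) = 1360/3 + (-4 - 17) = 1360/3 - 21 = 1297/3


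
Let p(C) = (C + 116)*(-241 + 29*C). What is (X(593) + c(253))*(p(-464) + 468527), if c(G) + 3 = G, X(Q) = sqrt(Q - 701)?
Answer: 1308770750 + 31410498*I*sqrt(3) ≈ 1.3088e+9 + 5.4405e+7*I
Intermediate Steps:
X(Q) = sqrt(-701 + Q)
c(G) = -3 + G
p(C) = (-241 + 29*C)*(116 + C) (p(C) = (116 + C)*(-241 + 29*C) = (-241 + 29*C)*(116 + C))
(X(593) + c(253))*(p(-464) + 468527) = (sqrt(-701 + 593) + (-3 + 253))*((-27956 + 29*(-464)**2 + 3123*(-464)) + 468527) = (sqrt(-108) + 250)*((-27956 + 29*215296 - 1449072) + 468527) = (6*I*sqrt(3) + 250)*((-27956 + 6243584 - 1449072) + 468527) = (250 + 6*I*sqrt(3))*(4766556 + 468527) = (250 + 6*I*sqrt(3))*5235083 = 1308770750 + 31410498*I*sqrt(3)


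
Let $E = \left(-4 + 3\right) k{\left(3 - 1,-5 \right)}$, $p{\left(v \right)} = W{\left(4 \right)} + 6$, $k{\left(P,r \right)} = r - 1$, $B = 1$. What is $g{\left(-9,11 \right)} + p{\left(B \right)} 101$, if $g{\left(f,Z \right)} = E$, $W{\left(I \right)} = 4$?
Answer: $1016$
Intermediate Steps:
$k{\left(P,r \right)} = -1 + r$
$p{\left(v \right)} = 10$ ($p{\left(v \right)} = 4 + 6 = 10$)
$E = 6$ ($E = \left(-4 + 3\right) \left(-1 - 5\right) = \left(-1\right) \left(-6\right) = 6$)
$g{\left(f,Z \right)} = 6$
$g{\left(-9,11 \right)} + p{\left(B \right)} 101 = 6 + 10 \cdot 101 = 6 + 1010 = 1016$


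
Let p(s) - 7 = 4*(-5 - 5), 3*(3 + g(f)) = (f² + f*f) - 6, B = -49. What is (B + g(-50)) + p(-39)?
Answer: 4739/3 ≈ 1579.7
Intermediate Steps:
g(f) = -5 + 2*f²/3 (g(f) = -3 + ((f² + f*f) - 6)/3 = -3 + ((f² + f²) - 6)/3 = -3 + (2*f² - 6)/3 = -3 + (-6 + 2*f²)/3 = -3 + (-2 + 2*f²/3) = -5 + 2*f²/3)
p(s) = -33 (p(s) = 7 + 4*(-5 - 5) = 7 + 4*(-10) = 7 - 40 = -33)
(B + g(-50)) + p(-39) = (-49 + (-5 + (⅔)*(-50)²)) - 33 = (-49 + (-5 + (⅔)*2500)) - 33 = (-49 + (-5 + 5000/3)) - 33 = (-49 + 4985/3) - 33 = 4838/3 - 33 = 4739/3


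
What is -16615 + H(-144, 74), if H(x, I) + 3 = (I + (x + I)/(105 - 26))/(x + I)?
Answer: -45951658/2765 ≈ -16619.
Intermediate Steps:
H(x, I) = -3 + (x/79 + 80*I/79)/(I + x) (H(x, I) = -3 + (I + (x + I)/(105 - 26))/(x + I) = -3 + (I + (I + x)/79)/(I + x) = -3 + (I + (I + x)*(1/79))/(I + x) = -3 + (I + (I/79 + x/79))/(I + x) = -3 + (x/79 + 80*I/79)/(I + x))
-16615 + H(-144, 74) = -16615 + (-236*(-144) - 157*74)/(79*(74 - 144)) = -16615 + (1/79)*(33984 - 11618)/(-70) = -16615 + (1/79)*(-1/70)*22366 = -16615 - 11183/2765 = -45951658/2765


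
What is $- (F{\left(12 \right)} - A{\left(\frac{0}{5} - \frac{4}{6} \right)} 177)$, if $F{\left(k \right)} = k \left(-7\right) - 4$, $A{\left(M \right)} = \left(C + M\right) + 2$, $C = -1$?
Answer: $147$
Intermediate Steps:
$A{\left(M \right)} = 1 + M$ ($A{\left(M \right)} = \left(-1 + M\right) + 2 = 1 + M$)
$F{\left(k \right)} = -4 - 7 k$ ($F{\left(k \right)} = - 7 k - 4 = -4 - 7 k$)
$- (F{\left(12 \right)} - A{\left(\frac{0}{5} - \frac{4}{6} \right)} 177) = - (\left(-4 - 84\right) - \left(1 + \left(\frac{0}{5} - \frac{4}{6}\right)\right) 177) = - (\left(-4 - 84\right) - \left(1 + \left(0 \cdot \frac{1}{5} - \frac{2}{3}\right)\right) 177) = - (-88 - \left(1 + \left(0 - \frac{2}{3}\right)\right) 177) = - (-88 - \left(1 - \frac{2}{3}\right) 177) = - (-88 - \frac{1}{3} \cdot 177) = - (-88 - 59) = \left(-1\right) \left(-147\right) = 147$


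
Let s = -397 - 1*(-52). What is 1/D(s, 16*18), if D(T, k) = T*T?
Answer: 1/119025 ≈ 8.4016e-6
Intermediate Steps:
s = -345 (s = -397 + 52 = -345)
D(T, k) = T**2
1/D(s, 16*18) = 1/((-345)**2) = 1/119025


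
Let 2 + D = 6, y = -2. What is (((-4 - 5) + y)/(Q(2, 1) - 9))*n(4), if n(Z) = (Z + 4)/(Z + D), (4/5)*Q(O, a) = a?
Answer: 44/31 ≈ 1.4194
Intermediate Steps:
D = 4 (D = -2 + 6 = 4)
Q(O, a) = 5*a/4
n(Z) = 1 (n(Z) = (Z + 4)/(Z + 4) = (4 + Z)/(4 + Z) = 1)
(((-4 - 5) + y)/(Q(2, 1) - 9))*n(4) = (((-4 - 5) - 2)/((5/4)*1 - 9))*1 = ((-9 - 2)/(5/4 - 9))*1 = -11/(-31/4)*1 = -11*(-4/31)*1 = (44/31)*1 = 44/31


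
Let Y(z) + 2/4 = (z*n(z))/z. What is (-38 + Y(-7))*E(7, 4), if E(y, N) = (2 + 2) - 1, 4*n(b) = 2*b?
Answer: -126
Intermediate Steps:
n(b) = b/2 (n(b) = (2*b)/4 = b/2)
E(y, N) = 3 (E(y, N) = 4 - 1 = 3)
Y(z) = -½ + z/2 (Y(z) = -½ + (z*(z/2))/z = -½ + (z²/2)/z = -½ + z/2)
(-38 + Y(-7))*E(7, 4) = (-38 + (-½ + (½)*(-7)))*3 = (-38 + (-½ - 7/2))*3 = (-38 - 4)*3 = -42*3 = -126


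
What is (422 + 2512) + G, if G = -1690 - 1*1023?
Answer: 221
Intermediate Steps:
G = -2713 (G = -1690 - 1023 = -2713)
(422 + 2512) + G = (422 + 2512) - 2713 = 2934 - 2713 = 221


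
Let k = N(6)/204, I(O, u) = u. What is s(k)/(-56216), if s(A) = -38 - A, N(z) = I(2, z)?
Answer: 1293/1911344 ≈ 0.00067649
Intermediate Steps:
N(z) = z
k = 1/34 (k = 6/204 = 6*(1/204) = 1/34 ≈ 0.029412)
s(k)/(-56216) = (-38 - 1*1/34)/(-56216) = (-38 - 1/34)*(-1/56216) = -1293/34*(-1/56216) = 1293/1911344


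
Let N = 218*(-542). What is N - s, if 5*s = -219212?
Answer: -371568/5 ≈ -74314.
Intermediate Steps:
N = -118156
s = -219212/5 (s = (⅕)*(-219212) = -219212/5 ≈ -43842.)
N - s = -118156 - 1*(-219212/5) = -118156 + 219212/5 = -371568/5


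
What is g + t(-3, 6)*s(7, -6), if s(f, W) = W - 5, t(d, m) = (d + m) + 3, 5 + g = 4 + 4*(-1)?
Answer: -71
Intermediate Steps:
g = -5 (g = -5 + (4 + 4*(-1)) = -5 + (4 - 4) = -5 + 0 = -5)
t(d, m) = 3 + d + m
s(f, W) = -5 + W
g + t(-3, 6)*s(7, -6) = -5 + (3 - 3 + 6)*(-5 - 6) = -5 + 6*(-11) = -5 - 66 = -71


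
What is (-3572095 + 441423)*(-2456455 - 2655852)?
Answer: 16004956380304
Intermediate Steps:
(-3572095 + 441423)*(-2456455 - 2655852) = -3130672*(-5112307) = 16004956380304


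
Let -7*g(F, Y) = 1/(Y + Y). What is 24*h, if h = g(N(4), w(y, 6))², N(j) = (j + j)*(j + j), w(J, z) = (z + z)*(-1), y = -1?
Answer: 1/1176 ≈ 0.00085034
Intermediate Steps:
w(J, z) = -2*z (w(J, z) = (2*z)*(-1) = -2*z)
N(j) = 4*j² (N(j) = (2*j)*(2*j) = 4*j²)
g(F, Y) = -1/(14*Y) (g(F, Y) = -1/(7*(Y + Y)) = -1/(2*Y)/7 = -1/(14*Y))
h = 1/28224 (h = (-1/(14*((-2*6))))² = (-1/14/(-12))² = (-1/14*(-1/12))² = (1/168)² = 1/28224 ≈ 3.5431e-5)
24*h = 24*(1/28224) = 1/1176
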